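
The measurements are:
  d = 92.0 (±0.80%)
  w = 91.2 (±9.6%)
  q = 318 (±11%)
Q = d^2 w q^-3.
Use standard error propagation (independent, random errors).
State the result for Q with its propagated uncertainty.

Products/powers → add relative errors in quadrature, weighted by exponent:
  (2·δd/d)² = (2×0.00800)² = 0.000256;  (1·δw/w)² = (1×0.0960)² = 0.00922;  (-3·δq/q)² = (-3×0.110)² = 0.109
δQ/Q = √(0.118) = 0.344
Q = 0.0240, so δQ = 0.344 × 0.0240 = 0.00826.

0.0240 ± 0.00826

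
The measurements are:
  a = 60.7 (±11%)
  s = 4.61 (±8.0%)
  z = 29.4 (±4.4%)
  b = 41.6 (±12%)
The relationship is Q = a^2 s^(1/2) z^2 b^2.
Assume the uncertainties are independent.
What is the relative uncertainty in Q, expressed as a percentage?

34.0%

Relative error in a monomial: (δQ/Q)² = Σ (nᵢ · δxᵢ/xᵢ)².
  (2·δa/a)² = (2×0.110)² = 0.0484;  (½·δs/s)² = (0.5×0.0800)² = 0.00160;  (2·δz/z)² = (2×0.0440)² = 0.00774;  (2·δb/b)² = (2×0.120)² = 0.0576
δQ/Q = √(0.115) = 0.340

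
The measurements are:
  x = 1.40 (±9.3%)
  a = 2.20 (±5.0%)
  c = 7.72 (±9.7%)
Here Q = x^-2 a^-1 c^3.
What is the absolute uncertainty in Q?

Since Q is a product/quotient, work with relative uncertainties:
  (-2·δx/x)² = (-2×0.0930)² = 0.0346;  (-1·δa/a)² = (-1×0.0500)² = 0.00250;  (3·δc/c)² = (3×0.0970)² = 0.0847
δQ/Q = √(0.122) = 0.349
Q = 107, so δQ = 0.349 × 107 = 37.2.

37.2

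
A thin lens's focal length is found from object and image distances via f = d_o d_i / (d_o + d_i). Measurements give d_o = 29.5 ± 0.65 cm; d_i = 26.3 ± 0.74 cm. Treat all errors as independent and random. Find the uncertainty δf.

0.252 cm

∂f/∂d_o = (d_i/(d_o+d_i))² = 0.222;  ∂f/∂d_i = (d_o/(d_o+d_i))² = 0.279
δf = √((∂f/∂d_o · δd_o)² + (∂f/∂d_i · δd_i)²) = √(0.0209 + 0.0428) = 0.252 cm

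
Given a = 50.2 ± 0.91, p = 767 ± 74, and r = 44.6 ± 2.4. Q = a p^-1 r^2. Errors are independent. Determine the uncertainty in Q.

19.0

Products/powers → add relative errors in quadrature, weighted by exponent:
  (1·δa/a)² = (1×0.0181)² = 0.000329;  (-1·δp/p)² = (-1×0.0965)² = 0.00931;  (2·δr/r)² = (2×0.0538)² = 0.0116
δQ/Q = √(0.0212) = 0.146
Q = 130, so δQ = 0.146 × 130 = 19.0.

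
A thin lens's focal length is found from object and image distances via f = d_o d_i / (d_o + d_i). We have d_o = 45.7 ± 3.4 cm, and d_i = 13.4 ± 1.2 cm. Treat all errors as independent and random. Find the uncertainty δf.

∂f/∂d_o = (d_i/(d_o+d_i))² = 0.0514;  ∂f/∂d_i = (d_o/(d_o+d_i))² = 0.598
δf = √((∂f/∂d_o · δd_o)² + (∂f/∂d_i · δd_i)²) = √(0.0306 + 0.515) = 0.739 cm

0.739 cm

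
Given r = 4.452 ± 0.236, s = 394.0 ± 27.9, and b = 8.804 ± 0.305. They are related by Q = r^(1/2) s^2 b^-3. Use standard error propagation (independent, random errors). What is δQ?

85.3

Products/powers → add relative errors in quadrature, weighted by exponent:
  (½·δr/r)² = (0.5×0.0530)² = 0.000703;  (2·δs/s)² = (2×0.0708)² = 0.0201;  (-3·δb/b)² = (-3×0.0346)² = 0.0108
δQ/Q = √(0.0316) = 0.178
Q = 480.0, so δQ = 0.178 × 480.0 = 85.3.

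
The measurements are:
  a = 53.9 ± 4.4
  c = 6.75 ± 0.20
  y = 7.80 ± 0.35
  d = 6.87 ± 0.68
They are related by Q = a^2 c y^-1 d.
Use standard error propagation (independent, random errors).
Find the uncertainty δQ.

Each factor contributes (exponent × relative error)² to (δQ/Q)²:
  (2·δa/a)² = (2×0.0816)² = 0.0267;  (1·δc/c)² = (1×0.0296)² = 0.000878;  (-1·δy/y)² = (-1×0.0449)² = 0.00201;  (1·δd/d)² = (1×0.0990)² = 0.00980
δQ/Q = √(0.0393) = 0.198
Q = 17300, so δQ = 0.198 × 17300 = 3430.

3430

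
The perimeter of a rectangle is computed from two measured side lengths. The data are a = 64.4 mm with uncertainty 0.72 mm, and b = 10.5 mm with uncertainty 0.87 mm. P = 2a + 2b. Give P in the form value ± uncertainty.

Each term contributes (cᵢ δxᵢ)² to (δP)²:
  (2·δa)² = 2.07;  (2·δb)² = 3.03
δP = √(5.10) = 2.26 mm
P = 150 mm.

150 ± 2.26 mm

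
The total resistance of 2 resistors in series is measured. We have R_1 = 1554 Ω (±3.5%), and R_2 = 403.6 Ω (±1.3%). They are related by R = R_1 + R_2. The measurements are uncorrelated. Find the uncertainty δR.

R is a linear combination, so absolute uncertainties add in quadrature:
  (δR_1)² = 2960;  (δR_2)² = 27.5
δR = √(2990) = 54.6 Ω

54.6 Ω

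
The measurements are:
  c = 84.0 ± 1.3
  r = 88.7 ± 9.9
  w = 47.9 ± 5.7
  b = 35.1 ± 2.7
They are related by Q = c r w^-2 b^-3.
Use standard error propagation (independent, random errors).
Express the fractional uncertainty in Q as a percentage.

35.0%

For a monomial Q ∝ c, r, w^-2, b^-3, fractional errors add in quadrature:
  (1·δc/c)² = (1×0.0155)² = 0.000240;  (1·δr/r)² = (1×0.112)² = 0.0125;  (-2·δw/w)² = (-2×0.119)² = 0.0566;  (-3·δb/b)² = (-3×0.0769)² = 0.0533
δQ/Q = √(0.123) = 0.350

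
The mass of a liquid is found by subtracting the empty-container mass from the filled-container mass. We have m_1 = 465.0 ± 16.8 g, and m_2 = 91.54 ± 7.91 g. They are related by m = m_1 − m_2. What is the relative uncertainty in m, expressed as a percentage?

For a sum/difference, combine absolute errors in quadrature:
  (δm_1)² = 282;  (δm_2)² = 62.6
δm = √(345) = 18.6 g
m = 373.5 g, so δm/m = 18.6/373.5 = 0.0497.

4.97%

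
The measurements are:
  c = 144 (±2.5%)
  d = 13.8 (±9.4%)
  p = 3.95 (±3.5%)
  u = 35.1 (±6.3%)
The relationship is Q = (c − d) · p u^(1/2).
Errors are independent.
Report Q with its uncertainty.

Let w = c − d = 130. δw = √(δc² + δd²) = √(13.0 + 1.68) = 3.83, so δw/w = 0.0294.
Q is then a monomial in w, p, u:
δQ/Q = √((δw/w)² + (1·δp/p)² + (½·δu/u)²) = √(0.000864 + 0.00123 + 0.000992) = 0.0555
Q = 3050, so δQ = 0.0555 × 3050 = 169.

3050 ± 169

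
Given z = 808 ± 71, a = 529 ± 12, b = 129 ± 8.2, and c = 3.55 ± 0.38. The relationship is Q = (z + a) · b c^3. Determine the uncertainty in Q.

Let u = z + a = 1340. δu = √(δz² + δa²) = √(5040 + 144) = 72.0, so δu/u = 0.0539.
Q is then a monomial in u, b, c:
δQ/Q = √((δu/u)² + (1·δb/b)² + (3·δc/c)²) = √(0.00290 + 0.00404 + 0.103) = 0.332
Q = 7.72e+06, so δQ = 0.332 × 7.72e+06 = 2.56e+06.

2.56e+06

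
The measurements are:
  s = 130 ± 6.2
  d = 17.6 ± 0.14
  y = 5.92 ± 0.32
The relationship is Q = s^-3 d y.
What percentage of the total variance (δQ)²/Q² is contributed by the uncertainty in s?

87.3%

(δQ/Q)² = (-3·δs/s)² + (1·δd/d)² + (1·δy/y)²
  s term: (-3×0.0477)² = 0.0205
  d term: (1×0.00795)² = 6.33e-05
  y term: (1×0.0541)² = 0.00292
Total = 0.0235. Share from s = 0.0205/0.0235 = 0.873.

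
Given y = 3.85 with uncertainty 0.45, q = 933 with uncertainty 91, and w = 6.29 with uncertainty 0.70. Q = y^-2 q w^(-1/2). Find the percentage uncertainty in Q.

Products/powers → add relative errors in quadrature, weighted by exponent:
  (-2·δy/y)² = (-2×0.117)² = 0.0546;  (1·δq/q)² = (1×0.0975)² = 0.00951;  (−½·δw/w)² = (-0.5×0.111)² = 0.00310
δQ/Q = √(0.0673) = 0.259

25.9%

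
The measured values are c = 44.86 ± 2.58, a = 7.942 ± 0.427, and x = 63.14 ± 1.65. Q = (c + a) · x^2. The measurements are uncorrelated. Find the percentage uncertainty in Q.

7.20%

Let u = c + a = 52.80. δu = √(δc² + δa²) = √(6.66 + 0.182) = 2.62, so δu/u = 0.0495.
Q is then a monomial in u, x:
δQ/Q = √((δu/u)² + (2·δx/x)²) = √(0.00245 + 0.00273) = 0.0720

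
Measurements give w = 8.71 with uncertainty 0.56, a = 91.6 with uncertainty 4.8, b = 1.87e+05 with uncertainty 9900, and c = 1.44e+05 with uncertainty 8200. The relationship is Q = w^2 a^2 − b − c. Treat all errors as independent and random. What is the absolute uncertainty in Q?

Let p = w^2·a^2 = 6.37e+05. δp/p = √((2·δw/w)² + (2·δa/a)²) = √(0.0165 + 0.0110) = 0.166, so δp = 1.06e+05.
Q = p − b − c: δQ = √(δp² + δb² + δc²) = √(1.12e+10 + 9.8e+07 + 6.72e+07) = 1.06e+05

1.06e+05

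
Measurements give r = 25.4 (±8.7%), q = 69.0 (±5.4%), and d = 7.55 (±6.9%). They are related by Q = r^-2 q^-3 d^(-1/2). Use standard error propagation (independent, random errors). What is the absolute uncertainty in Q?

4.13e-10

Relative error in a monomial: (δQ/Q)² = Σ (nᵢ · δxᵢ/xᵢ)².
  (-2·δr/r)² = (-2×0.0870)² = 0.0303;  (-3·δq/q)² = (-3×0.0540)² = 0.0262;  (−½·δd/d)² = (-0.5×0.0690)² = 0.00119
δQ/Q = √(0.0577) = 0.240
Q = 1.72e-09, so δQ = 0.240 × 1.72e-09 = 4.13e-10.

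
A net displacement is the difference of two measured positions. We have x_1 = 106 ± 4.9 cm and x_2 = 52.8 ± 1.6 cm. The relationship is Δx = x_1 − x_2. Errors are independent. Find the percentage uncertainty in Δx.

Δx is a linear combination, so absolute uncertainties add in quadrature:
  (δx_1)² = 24.0;  (δx_2)² = 2.56
δΔx = √(26.6) = 5.15 cm
Δx = 53.2 cm, so δΔx/Δx = 5.15/53.2 = 0.0969.

9.69%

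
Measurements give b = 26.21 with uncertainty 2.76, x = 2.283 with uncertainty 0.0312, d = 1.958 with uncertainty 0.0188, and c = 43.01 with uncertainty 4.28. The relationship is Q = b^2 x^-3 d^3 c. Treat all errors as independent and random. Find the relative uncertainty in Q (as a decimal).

0.238

Products/powers → add relative errors in quadrature, weighted by exponent:
  (2·δb/b)² = (2×0.105)² = 0.0444;  (-3·δx/x)² = (-3×0.0137)² = 0.00168;  (3·δd/d)² = (3×0.00960)² = 0.000830;  (1·δc/c)² = (1×0.0995)² = 0.00990
δQ/Q = √(0.0568) = 0.238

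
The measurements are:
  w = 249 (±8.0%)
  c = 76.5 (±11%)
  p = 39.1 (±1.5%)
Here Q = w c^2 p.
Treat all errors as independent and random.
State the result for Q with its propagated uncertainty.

Products/powers → add relative errors in quadrature, weighted by exponent:
  (1·δw/w)² = (1×0.0800)² = 0.00640;  (2·δc/c)² = (2×0.110)² = 0.0484;  (1·δp/p)² = (1×0.0150)² = 0.000225
δQ/Q = √(0.0550) = 0.235
Q = 5.7e+07, so δQ = 0.235 × 5.7e+07 = 1.34e+07.

(5.70 ± 1.34) × 10^7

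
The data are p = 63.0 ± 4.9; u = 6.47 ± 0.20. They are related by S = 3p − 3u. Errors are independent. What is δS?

14.7

Absolute uncertainties add in quadrature for a linear combination:
  (3·δp)² = 216;  (3·δu)² = 0.360
δS = √(216) = 14.7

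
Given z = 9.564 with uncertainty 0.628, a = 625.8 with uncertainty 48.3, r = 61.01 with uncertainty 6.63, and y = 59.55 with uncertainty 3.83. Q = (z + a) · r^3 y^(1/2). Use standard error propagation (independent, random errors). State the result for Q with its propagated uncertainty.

(1.113 ± 0.374) × 10^9

Let u = z + a = 635.4. δu = √(δz² + δa²) = √(0.394 + 2330) = 48.3, so δu/u = 0.0760.
Q is then a monomial in u, r, y:
δQ/Q = √((δu/u)² + (3·δr/r)² + (½·δy/y)²) = √(0.00578 + 0.106 + 0.00103) = 0.336
Q = 1.113e+09, so δQ = 0.336 × 1.113e+09 = 3.74e+08.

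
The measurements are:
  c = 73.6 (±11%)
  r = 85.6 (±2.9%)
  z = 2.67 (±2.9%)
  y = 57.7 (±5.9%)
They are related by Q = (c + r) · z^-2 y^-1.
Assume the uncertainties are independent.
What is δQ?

Let u = c + r = 159. δu = √(δc² + δr²) = √(65.5 + 6.16) = 8.47, so δu/u = 0.0532.
Q is then a monomial in u, z, y:
δQ/Q = √((δu/u)² + (-2·δz/z)² + (-1·δy/y)²) = √(0.00283 + 0.00336 + 0.00348) = 0.0984
Q = 0.387, so δQ = 0.0984 × 0.387 = 0.0381.

0.0381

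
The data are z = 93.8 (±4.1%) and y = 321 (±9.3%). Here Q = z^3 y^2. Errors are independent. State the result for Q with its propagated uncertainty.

(8.50 ± 1.90) × 10^10

Relative error in a monomial: (δQ/Q)² = Σ (nᵢ · δxᵢ/xᵢ)².
  (3·δz/z)² = (3×0.0410)² = 0.0151;  (2·δy/y)² = (2×0.0930)² = 0.0346
δQ/Q = √(0.0497) = 0.223
Q = 8.5e+10, so δQ = 0.223 × 8.5e+10 = 1.9e+10.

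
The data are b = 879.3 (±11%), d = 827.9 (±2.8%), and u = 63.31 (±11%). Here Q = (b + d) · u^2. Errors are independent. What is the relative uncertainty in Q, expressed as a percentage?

22.8%

Let w = b + d = 1707. δw = √(δb² + δd²) = √(9360 + 537) = 99.5, so δw/w = 0.0583.
Q is then a monomial in w, u:
δQ/Q = √((δw/w)² + (2·δu/u)²) = √(0.00339 + 0.0484) = 0.228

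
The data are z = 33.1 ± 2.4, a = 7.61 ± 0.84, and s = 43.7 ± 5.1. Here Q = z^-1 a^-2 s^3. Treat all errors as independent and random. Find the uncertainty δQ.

Relative error in a monomial: (δQ/Q)² = Σ (nᵢ · δxᵢ/xᵢ)².
  (-1·δz/z)² = (-1×0.0725)² = 0.00526;  (-2·δa/a)² = (-2×0.110)² = 0.0487;  (3·δs/s)² = (3×0.117)² = 0.123
δQ/Q = √(0.177) = 0.420
Q = 43.5, so δQ = 0.420 × 43.5 = 18.3.

18.3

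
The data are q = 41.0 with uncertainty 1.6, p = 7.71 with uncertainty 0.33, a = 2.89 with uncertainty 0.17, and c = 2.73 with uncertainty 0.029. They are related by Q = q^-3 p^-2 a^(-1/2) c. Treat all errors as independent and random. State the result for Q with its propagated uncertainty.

Since Q is a product/quotient, work with relative uncertainties:
  (-3·δq/q)² = (-3×0.0390)² = 0.0137;  (-2·δp/p)² = (-2×0.0428)² = 0.00733;  (−½·δa/a)² = (-0.5×0.0588)² = 0.000865;  (1·δc/c)² = (1×0.0106)² = 0.000113
δQ/Q = √(0.0220) = 0.148
Q = 3.92e-07, so δQ = 0.148 × 3.92e-07 = 5.82e-08.

(3.92 ± 0.582) × 10^-7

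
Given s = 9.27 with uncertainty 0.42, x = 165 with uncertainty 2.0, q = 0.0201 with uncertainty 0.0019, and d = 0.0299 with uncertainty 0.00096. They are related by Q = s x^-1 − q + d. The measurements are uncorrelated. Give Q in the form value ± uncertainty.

Let p = s·x^-1 = 0.0562. δp/p = √((1·δs/s)² + (-1·δx/x)²) = √(0.00205 + 0.000147) = 0.0469, so δp = 0.00263.
Q = p − q + d: δQ = √(δp² + δq² + δd²) = √(6.94e-06 + 3.61e-06 + 9.22e-07) = 0.00339
Q = 0.0660.

0.0660 ± 0.00339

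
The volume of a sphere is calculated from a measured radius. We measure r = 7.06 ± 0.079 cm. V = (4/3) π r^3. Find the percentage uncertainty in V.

For a monomial V ∝ r^3, fractional errors add in quadrature:
  (3·δr/r)² = (3×0.0112)² = 0.00113
δV/V = √(0.00113) = 0.0336

3.36%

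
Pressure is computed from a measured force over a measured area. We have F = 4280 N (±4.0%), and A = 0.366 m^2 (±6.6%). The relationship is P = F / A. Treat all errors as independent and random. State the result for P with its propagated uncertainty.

Relative error in a monomial: (δP/P)² = Σ (nᵢ · δxᵢ/xᵢ)².
  (1·δF/F)² = (1×0.0400)² = 0.00160;  (-1·δA/A)² = (-1×0.0660)² = 0.00436
δP/P = √(0.00596) = 0.0772
P = 11700 Pa, so δP = 0.0772 × 11700 = 902 Pa.

11700 ± 902 Pa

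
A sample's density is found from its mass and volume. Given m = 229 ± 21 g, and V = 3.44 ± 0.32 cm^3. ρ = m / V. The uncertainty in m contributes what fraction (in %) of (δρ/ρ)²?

(δρ/ρ)² = (1·δm/m)² + (-1·δV/V)²
  m term: (1×0.0917)² = 0.00841
  V term: (-1×0.0930)² = 0.00865
Total = 0.0171. Share from m = 0.00841/0.0171 = 0.493.

49.3%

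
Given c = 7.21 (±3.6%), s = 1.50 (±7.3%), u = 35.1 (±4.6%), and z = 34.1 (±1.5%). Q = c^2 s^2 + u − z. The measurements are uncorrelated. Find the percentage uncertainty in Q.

Let p = c^2·s^2 = 117. δp/p = √((2·δc/c)² + (2·δs/s)²) = √(0.00518 + 0.0213) = 0.163, so δp = 19.0.
Q = p + u − z: δQ = √(δp² + δu² + δz²) = √(363 + 2.61 + 0.262) = 19.1
Q = 118, so δQ/Q = 19.1/118 = 0.162.

16.2%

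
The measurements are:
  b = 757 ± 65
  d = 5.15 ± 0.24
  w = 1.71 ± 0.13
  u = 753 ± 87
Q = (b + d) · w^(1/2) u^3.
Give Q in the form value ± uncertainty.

(4.26 ± 1.53) × 10^11

Let h = b + d = 762. δh = √(δb² + δd²) = √(4220 + 0.0576) = 65.0, so δh/h = 0.0853.
Q is then a monomial in h, w, u:
δQ/Q = √((δh/h)² + (½·δw/w)² + (3·δu/u)²) = √(0.00727 + 0.00144 + 0.120) = 0.359
Q = 4.26e+11, so δQ = 0.359 × 4.26e+11 = 1.53e+11.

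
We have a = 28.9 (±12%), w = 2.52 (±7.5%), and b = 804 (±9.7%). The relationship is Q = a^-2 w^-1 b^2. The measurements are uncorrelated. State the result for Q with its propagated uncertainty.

307 ± 97.5

Each factor contributes (exponent × relative error)² to (δQ/Q)²:
  (-2·δa/a)² = (-2×0.120)² = 0.0576;  (-1·δw/w)² = (-1×0.0750)² = 0.00562;  (2·δb/b)² = (2×0.0970)² = 0.0376
δQ/Q = √(0.101) = 0.318
Q = 307, so δQ = 0.318 × 307 = 97.5.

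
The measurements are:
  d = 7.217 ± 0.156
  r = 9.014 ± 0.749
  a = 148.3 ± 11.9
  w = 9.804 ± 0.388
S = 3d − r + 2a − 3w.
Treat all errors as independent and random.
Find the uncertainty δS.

23.8

Absolute uncertainties add in quadrature for a linear combination:
  (3·δd)² = 0.219;  (δr)² = 0.561;  (2·δa)² = 566;  (3·δw)² = 1.35
δS = √(569) = 23.8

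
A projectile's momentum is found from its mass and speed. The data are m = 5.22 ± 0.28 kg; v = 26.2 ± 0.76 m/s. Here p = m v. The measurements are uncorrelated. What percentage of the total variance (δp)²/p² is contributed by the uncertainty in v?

(δp/p)² = (1·δm/m)² + (1·δv/v)²
  m term: (1×0.0536)² = 0.00288
  v term: (1×0.0290)² = 0.000841
Total = 0.00372. Share from v = 0.000841/0.00372 = 0.226.

22.6%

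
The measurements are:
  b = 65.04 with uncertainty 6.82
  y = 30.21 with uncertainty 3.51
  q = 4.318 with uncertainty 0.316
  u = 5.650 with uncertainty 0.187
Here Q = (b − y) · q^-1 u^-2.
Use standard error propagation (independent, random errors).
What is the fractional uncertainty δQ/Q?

0.241

Let w = b − y = 34.83. δw = √(δb² + δy²) = √(46.5 + 12.3) = 7.67, so δw/w = 0.220.
Q is then a monomial in w, q, u:
δQ/Q = √((δw/w)² + (-1·δq/q)² + (-2·δu/u)²) = √(0.0485 + 0.00536 + 0.00438) = 0.241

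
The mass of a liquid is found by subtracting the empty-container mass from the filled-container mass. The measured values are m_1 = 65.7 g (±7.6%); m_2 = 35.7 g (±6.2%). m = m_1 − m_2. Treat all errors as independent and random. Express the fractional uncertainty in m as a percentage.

For a sum/difference, combine absolute errors in quadrature:
  (δm_1)² = 24.9;  (δm_2)² = 4.90
δm = √(29.8) = 5.46 g
m = 30.0 g, so δm/m = 5.46/30.0 = 0.182.

18.2%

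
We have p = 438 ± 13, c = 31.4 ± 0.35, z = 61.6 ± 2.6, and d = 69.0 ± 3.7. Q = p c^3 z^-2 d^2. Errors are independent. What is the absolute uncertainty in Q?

Since Q is a product/quotient, work with relative uncertainties:
  (1·δp/p)² = (1×0.0297)² = 0.000881;  (3·δc/c)² = (3×0.0111)² = 0.00112;  (-2·δz/z)² = (-2×0.0422)² = 0.00713;  (2·δd/d)² = (2×0.0536)² = 0.0115
δQ/Q = √(0.0206) = 0.144
Q = 1.7e+07, so δQ = 0.144 × 1.7e+07 = 2.44e+06.

2.44e+06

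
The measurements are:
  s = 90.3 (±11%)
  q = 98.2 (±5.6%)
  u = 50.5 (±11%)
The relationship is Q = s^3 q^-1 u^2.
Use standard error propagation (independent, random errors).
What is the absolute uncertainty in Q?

7.66e+06

Each factor contributes (exponent × relative error)² to (δQ/Q)²:
  (3·δs/s)² = (3×0.110)² = 0.109;  (-1·δq/q)² = (-1×0.0560)² = 0.00314;  (2·δu/u)² = (2×0.110)² = 0.0484
δQ/Q = √(0.160) = 0.401
Q = 1.91e+07, so δQ = 0.401 × 1.91e+07 = 7.66e+06.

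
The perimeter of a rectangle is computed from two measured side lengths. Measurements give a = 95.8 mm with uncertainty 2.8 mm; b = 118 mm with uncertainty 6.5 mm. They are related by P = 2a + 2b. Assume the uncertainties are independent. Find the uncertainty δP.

Absolute uncertainties add in quadrature for a linear combination:
  (2·δa)² = 31.4;  (2·δb)² = 169
δP = √(200) = 14.2 mm

14.2 mm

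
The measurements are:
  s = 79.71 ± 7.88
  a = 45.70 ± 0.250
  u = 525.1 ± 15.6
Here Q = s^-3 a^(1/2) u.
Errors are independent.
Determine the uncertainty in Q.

Since Q is a product/quotient, work with relative uncertainties:
  (-3·δs/s)² = (-3×0.0989)² = 0.0880;  (½·δa/a)² = (0.5×0.00547)² = 7.48e-06;  (1·δu/u)² = (1×0.0297)² = 0.000883
δQ/Q = √(0.0888) = 0.298
Q = 0.007009, so δQ = 0.298 × 0.007009 = 0.00209.

0.00209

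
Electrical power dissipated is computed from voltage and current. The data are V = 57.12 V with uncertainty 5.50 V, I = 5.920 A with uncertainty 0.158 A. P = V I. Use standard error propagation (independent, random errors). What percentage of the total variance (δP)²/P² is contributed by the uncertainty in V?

92.9%

(δP/P)² = (1·δV/V)² + (1·δI/I)²
  V term: (1×0.0963)² = 0.00927
  I term: (1×0.0267)² = 0.000712
Total = 0.00998. Share from V = 0.00927/0.00998 = 0.929.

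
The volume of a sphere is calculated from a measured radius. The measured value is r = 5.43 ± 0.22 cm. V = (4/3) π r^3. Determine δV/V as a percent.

Each factor contributes (exponent × relative error)² to (δV/V)²:
  (3·δr/r)² = (3×0.0405)² = 0.0148
δV/V = √(0.0148) = 0.122

12.2%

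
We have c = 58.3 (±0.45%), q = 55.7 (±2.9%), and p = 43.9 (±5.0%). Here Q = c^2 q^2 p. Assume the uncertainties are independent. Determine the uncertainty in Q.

3.57e+07

Each factor contributes (exponent × relative error)² to (δQ/Q)²:
  (2·δc/c)² = (2×0.00450)² = 8.1e-05;  (2·δq/q)² = (2×0.0290)² = 0.00336;  (1·δp/p)² = (1×0.0500)² = 0.00250
δQ/Q = √(0.00594) = 0.0771
Q = 4.63e+08, so δQ = 0.0771 × 4.63e+08 = 3.57e+07.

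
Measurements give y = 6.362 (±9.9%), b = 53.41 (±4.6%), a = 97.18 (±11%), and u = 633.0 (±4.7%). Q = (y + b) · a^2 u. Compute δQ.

Let w = y + b = 59.77. δw = √(δy² + δb²) = √(0.397 + 6.04) = 2.54, so δw/w = 0.0424.
Q is then a monomial in w, a, u:
δQ/Q = √((δw/w)² + (2·δa/a)² + (1·δu/u)²) = √(0.00180 + 0.0484 + 0.00221) = 0.229
Q = 3.573e+08, so δQ = 0.229 × 3.573e+08 = 8.18e+07.

8.18e+07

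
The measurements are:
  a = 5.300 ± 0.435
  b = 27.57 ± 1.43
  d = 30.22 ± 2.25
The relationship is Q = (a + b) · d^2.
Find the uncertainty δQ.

Let u = a + b = 32.87. δu = √(δa² + δb²) = √(0.189 + 2.04) = 1.49, so δu/u = 0.0455.
Q is then a monomial in u, d:
δQ/Q = √((δu/u)² + (2·δd/d)²) = √(0.00207 + 0.0222) = 0.156
Q = 30020, so δQ = 0.156 × 30020 = 4670.

4670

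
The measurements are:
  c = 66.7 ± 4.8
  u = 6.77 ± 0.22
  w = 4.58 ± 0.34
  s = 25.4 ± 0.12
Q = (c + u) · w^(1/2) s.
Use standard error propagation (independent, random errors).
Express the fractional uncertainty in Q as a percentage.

Let h = c + u = 73.5. δh = √(δc² + δu²) = √(23.0 + 0.0484) = 4.81, so δh/h = 0.0654.
Q is then a monomial in h, w, s:
δQ/Q = √((δh/h)² + (½·δw/w)² + (1·δs/s)²) = √(0.00428 + 0.00138 + 2.23e-05) = 0.0753

7.53%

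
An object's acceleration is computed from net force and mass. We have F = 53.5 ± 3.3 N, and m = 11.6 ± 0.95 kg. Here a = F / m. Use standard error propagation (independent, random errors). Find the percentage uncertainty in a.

10.3%

a is a product of powers, so relative uncertainties combine in quadrature:
  (1·δF/F)² = (1×0.0617)² = 0.00380;  (-1·δm/m)² = (-1×0.0819)² = 0.00671
δa/a = √(0.0105) = 0.103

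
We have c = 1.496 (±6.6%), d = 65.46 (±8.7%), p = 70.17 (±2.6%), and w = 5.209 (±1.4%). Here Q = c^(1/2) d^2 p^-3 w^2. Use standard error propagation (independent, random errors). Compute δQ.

0.0805

For a monomial Q ∝ c^(1/2), d^2, p^-3, w^2, fractional errors add in quadrature:
  (½·δc/c)² = (0.5×0.0660)² = 0.00109;  (2·δd/d)² = (2×0.0870)² = 0.0303;  (-3·δp/p)² = (-3×0.0260)² = 0.00608;  (2·δw/w)² = (2×0.0140)² = 0.000784
δQ/Q = √(0.0382) = 0.196
Q = 0.4116, so δQ = 0.196 × 0.4116 = 0.0805.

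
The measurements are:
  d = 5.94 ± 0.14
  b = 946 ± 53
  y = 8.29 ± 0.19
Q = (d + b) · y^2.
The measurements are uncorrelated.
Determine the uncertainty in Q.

4720

Let u = d + b = 952. δu = √(δd² + δb²) = √(0.0196 + 2810) = 53.0, so δu/u = 0.0557.
Q is then a monomial in u, y:
δQ/Q = √((δu/u)² + (2·δy/y)²) = √(0.00310 + 0.00210) = 0.0721
Q = 65400, so δQ = 0.0721 × 65400 = 4720.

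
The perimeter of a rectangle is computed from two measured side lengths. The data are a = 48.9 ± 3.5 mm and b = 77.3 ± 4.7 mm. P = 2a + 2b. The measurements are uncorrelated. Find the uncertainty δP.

For a sum/difference, combine absolute errors in quadrature:
  (2·δa)² = 49.0;  (2·δb)² = 88.4
δP = √(137) = 11.7 mm

11.7 mm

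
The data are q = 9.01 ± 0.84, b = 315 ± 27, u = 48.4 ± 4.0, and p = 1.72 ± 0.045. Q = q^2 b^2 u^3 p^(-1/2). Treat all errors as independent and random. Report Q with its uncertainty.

(6.96 ± 2.47) × 10^11

Products/powers → add relative errors in quadrature, weighted by exponent:
  (2·δq/q)² = (2×0.0932)² = 0.0348;  (2·δb/b)² = (2×0.0857)² = 0.0294;  (3·δu/u)² = (3×0.0826)² = 0.0615;  (−½·δp/p)² = (-0.5×0.0262)² = 0.000171
δQ/Q = √(0.126) = 0.355
Q = 6.96e+11, so δQ = 0.355 × 6.96e+11 = 2.47e+11.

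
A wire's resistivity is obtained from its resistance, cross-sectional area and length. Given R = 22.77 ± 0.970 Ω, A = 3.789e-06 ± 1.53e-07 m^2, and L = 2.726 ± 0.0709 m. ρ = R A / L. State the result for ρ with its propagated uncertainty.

(3.165 ± 0.203) × 10^-5 Ω·m

Relative error in a monomial: (δρ/ρ)² = Σ (nᵢ · δxᵢ/xᵢ)².
  (1·δR/R)² = (1×0.0426)² = 0.00181;  (1·δA/A)² = (1×0.0404)² = 0.00163;  (-1·δL/L)² = (-1×0.0260)² = 0.000676
δρ/ρ = √(0.00412) = 0.0642
ρ = 3.165e-05 Ω·m, so δρ = 0.0642 × 3.165e-05 = 2.03e-06 Ω·m.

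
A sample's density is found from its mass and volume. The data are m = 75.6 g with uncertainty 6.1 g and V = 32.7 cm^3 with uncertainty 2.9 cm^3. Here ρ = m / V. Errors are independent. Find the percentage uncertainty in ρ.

Since ρ is a product/quotient, work with relative uncertainties:
  (1·δm/m)² = (1×0.0807)² = 0.00651;  (-1·δV/V)² = (-1×0.0887)² = 0.00787
δρ/ρ = √(0.0144) = 0.120

12.0%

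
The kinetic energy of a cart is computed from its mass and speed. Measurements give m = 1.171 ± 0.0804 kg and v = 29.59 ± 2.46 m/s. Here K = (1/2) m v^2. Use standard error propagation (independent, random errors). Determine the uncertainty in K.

92.2 J

For a monomial K ∝ m, v^2, fractional errors add in quadrature:
  (1·δm/m)² = (1×0.0687)² = 0.00471;  (2·δv/v)² = (2×0.0831)² = 0.0276
δK/K = √(0.0324) = 0.180
K = 512.6 J, so δK = 0.180 × 512.6 = 92.2 J.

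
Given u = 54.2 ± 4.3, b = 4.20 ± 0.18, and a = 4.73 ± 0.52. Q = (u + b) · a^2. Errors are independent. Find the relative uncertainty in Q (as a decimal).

Let w = u + b = 58.4. δw = √(δu² + δb²) = √(18.5 + 0.0324) = 4.30, so δw/w = 0.0737.
Q is then a monomial in w, a:
δQ/Q = √((δw/w)² + (2·δa/a)²) = √(0.00543 + 0.0483) = 0.232

0.232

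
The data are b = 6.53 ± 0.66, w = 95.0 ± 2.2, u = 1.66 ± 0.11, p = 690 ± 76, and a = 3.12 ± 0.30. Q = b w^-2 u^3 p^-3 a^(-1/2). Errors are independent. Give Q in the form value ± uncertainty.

Relative error in a monomial: (δQ/Q)² = Σ (nᵢ · δxᵢ/xᵢ)².
  (1·δb/b)² = (1×0.101)² = 0.0102;  (-2·δw/w)² = (-2×0.0232)² = 0.00215;  (3·δu/u)² = (3×0.0663)² = 0.0395;  (-3·δp/p)² = (-3×0.110)² = 0.109;  (−½·δa/a)² = (-0.5×0.0962)² = 0.00231
δQ/Q = √(0.163) = 0.404
Q = 5.7e-12, so δQ = 0.404 × 5.7e-12 = 2.31e-12.

(5.70 ± 2.31) × 10^-12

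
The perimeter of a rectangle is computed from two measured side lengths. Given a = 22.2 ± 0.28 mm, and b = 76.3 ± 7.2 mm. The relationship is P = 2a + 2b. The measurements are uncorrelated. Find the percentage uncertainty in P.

Each term contributes (cᵢ δxᵢ)² to (δP)²:
  (2·δa)² = 0.314;  (2·δb)² = 207
δP = √(208) = 14.4 mm
P = 197 mm, so δP/P = 14.4/197 = 0.0732.

7.32%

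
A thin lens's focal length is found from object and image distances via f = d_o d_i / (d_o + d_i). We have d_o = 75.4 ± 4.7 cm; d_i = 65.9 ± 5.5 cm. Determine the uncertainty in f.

∂f/∂d_o = (d_i/(d_o+d_i))² = 0.218;  ∂f/∂d_i = (d_o/(d_o+d_i))² = 0.285
δf = √((∂f/∂d_o · δd_o)² + (∂f/∂d_i · δd_i)²) = √(1.05 + 2.45) = 1.87 cm

1.87 cm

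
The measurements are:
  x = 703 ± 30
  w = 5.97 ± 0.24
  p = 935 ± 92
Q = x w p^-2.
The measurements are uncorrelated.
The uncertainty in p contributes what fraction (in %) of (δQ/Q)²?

91.8%

(δQ/Q)² = (1·δx/x)² + (1·δw/w)² + (-2·δp/p)²
  x term: (1×0.0427)² = 0.00182
  w term: (1×0.0402)² = 0.00162
  p term: (-2×0.0984)² = 0.0387
Total = 0.0422. Share from p = 0.0387/0.0422 = 0.918.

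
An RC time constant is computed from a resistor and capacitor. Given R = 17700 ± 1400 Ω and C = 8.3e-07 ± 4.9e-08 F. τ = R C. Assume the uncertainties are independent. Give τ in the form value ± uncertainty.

0.0147 ± 0.00145 s

Each factor contributes (exponent × relative error)² to (δτ/τ)²:
  (1·δR/R)² = (1×0.0791)² = 0.00626;  (1·δC/C)² = (1×0.0590)² = 0.00349
δτ/τ = √(0.00974) = 0.0987
τ = 0.0147 s, so δτ = 0.0987 × 0.0147 = 0.00145 s.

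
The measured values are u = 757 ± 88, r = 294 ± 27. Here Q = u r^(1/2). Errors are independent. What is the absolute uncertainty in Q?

Each factor contributes (exponent × relative error)² to (δQ/Q)²:
  (1·δu/u)² = (1×0.116)² = 0.0135;  (½·δr/r)² = (0.5×0.0918)² = 0.00211
δQ/Q = √(0.0156) = 0.125
Q = 13000, so δQ = 0.125 × 13000 = 1620.

1620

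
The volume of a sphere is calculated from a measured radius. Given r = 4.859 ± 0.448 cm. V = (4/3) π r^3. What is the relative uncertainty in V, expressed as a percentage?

27.7%

V ∝ r^3, so δV/V = |3| · δr/r = 3 × 0.0922 = 0.277.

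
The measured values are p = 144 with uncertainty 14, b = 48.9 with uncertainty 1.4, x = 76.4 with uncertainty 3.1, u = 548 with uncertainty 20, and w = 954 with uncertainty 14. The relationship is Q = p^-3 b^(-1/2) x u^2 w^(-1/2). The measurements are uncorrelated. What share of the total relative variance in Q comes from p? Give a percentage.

92.2%

(δQ/Q)² = (-3·δp/p)² + (−½·δb/b)² + (1·δx/x)² + (2·δu/u)² + (−½·δw/w)²
  p term: (-3×0.0972)² = 0.0851
  b term: (-0.5×0.0286)² = 0.000205
  x term: (1×0.0406)² = 0.00165
  u term: (2×0.0365)² = 0.00533
  w term: (-0.5×0.0147)² = 5.38e-05
Total = 0.0923. Share from p = 0.0851/0.0923 = 0.922.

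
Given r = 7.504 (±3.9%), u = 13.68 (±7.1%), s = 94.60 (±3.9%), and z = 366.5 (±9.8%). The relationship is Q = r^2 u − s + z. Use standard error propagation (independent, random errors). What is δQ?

88.9

Let p = r^2·u = 770.3. δp/p = √((2·δr/r)² + (1·δu/u)²) = √(0.00608 + 0.00504) = 0.105, so δp = 81.2.
Q = p − s + z: δQ = √(δp² + δs² + δz²) = √(6600 + 13.6 + 1290) = 88.9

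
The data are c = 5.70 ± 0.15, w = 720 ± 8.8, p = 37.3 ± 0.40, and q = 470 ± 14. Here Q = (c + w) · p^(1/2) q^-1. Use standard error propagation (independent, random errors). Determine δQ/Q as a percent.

3.26%

Let u = c + w = 726. δu = √(δc² + δw²) = √(0.0225 + 77.4) = 8.80, so δu/u = 0.0121.
Q is then a monomial in u, p, q:
δQ/Q = √((δu/u)² + (½·δp/p)² + (-1·δq/q)²) = √(0.000147 + 2.88e-05 + 0.000887) = 0.0326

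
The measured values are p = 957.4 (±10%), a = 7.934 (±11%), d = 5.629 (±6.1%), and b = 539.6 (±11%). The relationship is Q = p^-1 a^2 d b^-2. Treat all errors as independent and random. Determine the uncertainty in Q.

Products/powers → add relative errors in quadrature, weighted by exponent:
  (-1·δp/p)² = (-1×0.100)² = 0.0100;  (2·δa/a)² = (2×0.110)² = 0.0484;  (1·δd/d)² = (1×0.0610)² = 0.00372;  (-2·δb/b)² = (-2×0.110)² = 0.0484
δQ/Q = √(0.111) = 0.332
Q = 1.271e-06, so δQ = 0.332 × 1.271e-06 = 4.23e-07.

4.23e-07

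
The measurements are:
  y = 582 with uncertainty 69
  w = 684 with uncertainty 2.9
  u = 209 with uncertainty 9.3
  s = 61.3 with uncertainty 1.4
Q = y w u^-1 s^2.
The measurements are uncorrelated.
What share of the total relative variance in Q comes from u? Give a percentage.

(δQ/Q)² = (1·δy/y)² + (1·δw/w)² + (-1·δu/u)² + (2·δs/s)²
  y term: (1×0.119)² = 0.0141
  w term: (1×0.00424)² = 1.8e-05
  u term: (-1×0.0445)² = 0.00198
  s term: (2×0.0228)² = 0.00209
Total = 0.0181. Share from u = 0.00198/0.0181 = 0.109.

10.9%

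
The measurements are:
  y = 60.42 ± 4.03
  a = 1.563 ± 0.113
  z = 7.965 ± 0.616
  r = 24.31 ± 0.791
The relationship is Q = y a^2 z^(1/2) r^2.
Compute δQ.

Since Q is a product/quotient, work with relative uncertainties:
  (1·δy/y)² = (1×0.0667)² = 0.00445;  (2·δa/a)² = (2×0.0723)² = 0.0209;  (½·δz/z)² = (0.5×0.0773)² = 0.00150;  (2·δr/r)² = (2×0.0325)² = 0.00423
δQ/Q = √(0.0311) = 0.176
Q = 246200, so δQ = 0.176 × 246200 = 43400.

43400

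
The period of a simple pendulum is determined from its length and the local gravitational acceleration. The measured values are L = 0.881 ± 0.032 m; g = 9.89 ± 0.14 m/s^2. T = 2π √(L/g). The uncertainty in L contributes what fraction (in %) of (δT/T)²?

86.8%

(δT/T)² = (½·δL/L)² + (−½·δg/g)²
  L term: (0.5×0.0363)² = 0.000330
  g term: (-0.5×0.0142)² = 5.01e-05
Total = 0.000380. Share from L = 0.000330/0.000380 = 0.868.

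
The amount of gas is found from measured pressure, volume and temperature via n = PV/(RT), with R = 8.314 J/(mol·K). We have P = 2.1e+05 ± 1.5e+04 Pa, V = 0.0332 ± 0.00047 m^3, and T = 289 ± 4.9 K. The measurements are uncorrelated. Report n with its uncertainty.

2.90 ± 0.217 mol

n is a product of powers, so relative uncertainties combine in quadrature:
  (1·δP/P)² = (1×0.0714)² = 0.00510;  (1·δV/V)² = (1×0.0142)² = 0.000200;  (-1·δT/T)² = (-1×0.0170)² = 0.000287
δn/n = √(0.00559) = 0.0748
n = 2.90 mol, so δn = 0.0748 × 2.90 = 0.217 mol.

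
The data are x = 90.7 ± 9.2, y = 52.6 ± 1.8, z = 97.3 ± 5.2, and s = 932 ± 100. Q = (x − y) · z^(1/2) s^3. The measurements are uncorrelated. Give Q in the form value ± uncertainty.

(3.04 ± 1.24) × 10^11

Let u = x − y = 38.1. δu = √(δx² + δy²) = √(84.6 + 3.24) = 9.37, so δu/u = 0.246.
Q is then a monomial in u, z, s:
δQ/Q = √((δu/u)² + (½·δz/z)² + (3·δs/s)²) = √(0.0605 + 0.000714 + 0.104) = 0.406
Q = 3.04e+11, so δQ = 0.406 × 3.04e+11 = 1.24e+11.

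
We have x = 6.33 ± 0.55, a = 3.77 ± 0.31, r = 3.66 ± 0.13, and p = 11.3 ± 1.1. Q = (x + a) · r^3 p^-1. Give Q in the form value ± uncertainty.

43.8 ± 6.89

Let u = x + a = 10.1. δu = √(δx² + δa²) = √(0.303 + 0.0961) = 0.631, so δu/u = 0.0625.
Q is then a monomial in u, r, p:
δQ/Q = √((δu/u)² + (3·δr/r)² + (-1·δp/p)²) = √(0.00391 + 0.0114 + 0.00948) = 0.157
Q = 43.8, so δQ = 0.157 × 43.8 = 6.89.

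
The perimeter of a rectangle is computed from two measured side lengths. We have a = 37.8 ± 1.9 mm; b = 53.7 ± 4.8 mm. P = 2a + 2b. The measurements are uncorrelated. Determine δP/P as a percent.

5.64%

Sums and differences: (δP)² = Σ (cᵢ δxᵢ)².
  (2·δa)² = 14.4;  (2·δb)² = 92.2
δP = √(107) = 10.3 mm
P = 183 mm, so δP/P = 10.3/183 = 0.0564.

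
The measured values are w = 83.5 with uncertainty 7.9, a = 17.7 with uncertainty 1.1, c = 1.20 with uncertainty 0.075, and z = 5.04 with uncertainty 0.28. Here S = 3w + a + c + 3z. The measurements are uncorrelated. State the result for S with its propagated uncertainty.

285 ± 23.7

For a sum/difference, combine absolute errors in quadrature:
  (3·δw)² = 562;  (δa)² = 1.21;  (δc)² = 0.00562;  (3·δz)² = 0.706
δS = √(564) = 23.7
S = 285.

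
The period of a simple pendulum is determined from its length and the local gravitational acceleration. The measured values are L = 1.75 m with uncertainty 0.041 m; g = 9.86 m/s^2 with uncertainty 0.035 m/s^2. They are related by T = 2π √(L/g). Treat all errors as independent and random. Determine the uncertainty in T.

T is a product of powers, so relative uncertainties combine in quadrature:
  (½·δL/L)² = (0.5×0.0234)² = 0.000137;  (−½·δg/g)² = (-0.5×0.00355)² = 3.15e-06
δT/T = √(0.000140) = 0.0118
T = 2.65 s, so δT = 0.0118 × 2.65 = 0.0314 s.

0.0314 s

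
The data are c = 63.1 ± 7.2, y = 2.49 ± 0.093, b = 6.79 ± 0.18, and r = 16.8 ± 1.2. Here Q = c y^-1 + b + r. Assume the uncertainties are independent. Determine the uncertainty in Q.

Let p = c·y^-1 = 25.3. δp/p = √((1·δc/c)² + (-1·δy/y)²) = √(0.0130 + 0.00139) = 0.120, so δp = 3.04.
Q = p + b + r: δQ = √(δp² + δb² + δr²) = √(9.26 + 0.0324 + 1.44) = 3.28

3.28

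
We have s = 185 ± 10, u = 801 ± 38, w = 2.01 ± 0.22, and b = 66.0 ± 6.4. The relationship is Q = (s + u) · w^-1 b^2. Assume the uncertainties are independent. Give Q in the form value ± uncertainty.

(2.14 ± 0.483) × 10^6

Let h = s + u = 986. δh = √(δs² + δu²) = √(100 + 1440) = 39.3, so δh/h = 0.0399.
Q is then a monomial in h, w, b:
δQ/Q = √((δh/h)² + (-1·δw/w)² + (2·δb/b)²) = √(0.00159 + 0.0120 + 0.0376) = 0.226
Q = 2.14e+06, so δQ = 0.226 × 2.14e+06 = 4.83e+05.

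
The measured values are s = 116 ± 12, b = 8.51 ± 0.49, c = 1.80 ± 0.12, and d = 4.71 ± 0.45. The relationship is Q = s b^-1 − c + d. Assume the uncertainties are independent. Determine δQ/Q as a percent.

Let p = s·b^-1 = 13.6. δp/p = √((1·δs/s)² + (-1·δb/b)²) = √(0.0107 + 0.00332) = 0.118, so δp = 1.61.
Q = p − c + d: δQ = √(δp² + δc² + δd²) = √(2.60 + 0.0144 + 0.203) = 1.68
Q = 16.5, so δQ/Q = 1.68/16.5 = 0.102.

10.2%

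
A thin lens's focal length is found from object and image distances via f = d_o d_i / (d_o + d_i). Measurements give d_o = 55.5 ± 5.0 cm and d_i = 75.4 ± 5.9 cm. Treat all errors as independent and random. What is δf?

1.97 cm

∂f/∂d_o = (d_i/(d_o+d_i))² = 0.332;  ∂f/∂d_i = (d_o/(d_o+d_i))² = 0.180
δf = √((∂f/∂d_o · δd_o)² + (∂f/∂d_i · δd_i)²) = √(2.75 + 1.12) = 1.97 cm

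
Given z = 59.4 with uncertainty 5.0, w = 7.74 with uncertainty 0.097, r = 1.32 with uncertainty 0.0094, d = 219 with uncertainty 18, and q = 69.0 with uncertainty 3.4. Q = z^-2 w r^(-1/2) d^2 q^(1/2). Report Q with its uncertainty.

761 ± 180

Since Q is a product/quotient, work with relative uncertainties:
  (-2·δz/z)² = (-2×0.0842)² = 0.0283;  (1·δw/w)² = (1×0.0125)² = 0.000157;  (−½·δr/r)² = (-0.5×0.00712)² = 1.27e-05;  (2·δd/d)² = (2×0.0822)² = 0.0270;  (½·δq/q)² = (0.5×0.0493)² = 0.000607
δQ/Q = √(0.0561) = 0.237
Q = 761, so δQ = 0.237 × 761 = 180.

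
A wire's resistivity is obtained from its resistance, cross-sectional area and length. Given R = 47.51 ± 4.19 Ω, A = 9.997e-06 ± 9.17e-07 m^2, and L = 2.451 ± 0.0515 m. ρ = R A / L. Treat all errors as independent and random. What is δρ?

2.5e-05 Ω·m

Since ρ is a product/quotient, work with relative uncertainties:
  (1·δR/R)² = (1×0.0882)² = 0.00778;  (1·δA/A)² = (1×0.0917)² = 0.00841;  (-1·δL/L)² = (-1×0.0210)² = 0.000441
δρ/ρ = √(0.0166) = 0.129
ρ = 0.0001938 Ω·m, so δρ = 0.129 × 0.0001938 = 2.5e-05 Ω·m.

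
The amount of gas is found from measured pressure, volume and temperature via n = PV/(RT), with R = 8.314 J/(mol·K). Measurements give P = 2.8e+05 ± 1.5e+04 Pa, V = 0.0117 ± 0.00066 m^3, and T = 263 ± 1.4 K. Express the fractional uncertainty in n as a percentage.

7.80%

For a monomial n ∝ P, V, T^-1, fractional errors add in quadrature:
  (1·δP/P)² = (1×0.0536)² = 0.00287;  (1·δV/V)² = (1×0.0564)² = 0.00318;  (-1·δT/T)² = (-1×0.00532)² = 2.83e-05
δn/n = √(0.00608) = 0.0780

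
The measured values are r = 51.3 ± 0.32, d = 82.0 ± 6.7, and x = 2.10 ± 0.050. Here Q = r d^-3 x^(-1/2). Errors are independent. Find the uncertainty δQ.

1.58e-05

Each factor contributes (exponent × relative error)² to (δQ/Q)²:
  (1·δr/r)² = (1×0.00624)² = 3.89e-05;  (-3·δd/d)² = (-3×0.0817)² = 0.0601;  (−½·δx/x)² = (-0.5×0.0238)² = 0.000142
δQ/Q = √(0.0603) = 0.245
Q = 6.42e-05, so δQ = 0.245 × 6.42e-05 = 1.58e-05.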